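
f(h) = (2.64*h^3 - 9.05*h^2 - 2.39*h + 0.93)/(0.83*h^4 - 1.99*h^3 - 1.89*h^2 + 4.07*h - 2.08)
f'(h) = (7.92*h^2 - 18.1*h - 2.39)/(0.83*h^4 - 1.99*h^3 - 1.89*h^2 + 4.07*h - 2.08) + (-3.32*h^3 + 5.97*h^2 + 3.78*h - 4.07)*(2.64*h^3 - 9.05*h^2 - 2.39*h + 0.93)/(0.83*h^4 - 1.99*h^3 - 1.89*h^2 + 4.07*h - 2.08)^2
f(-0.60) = 0.31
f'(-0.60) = -2.19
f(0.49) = 2.90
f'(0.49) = 17.59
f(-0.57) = 0.25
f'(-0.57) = -2.10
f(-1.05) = 1.87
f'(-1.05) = -5.82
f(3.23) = -0.84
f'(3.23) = 3.86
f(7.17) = 0.35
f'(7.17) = -0.03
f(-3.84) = -1.10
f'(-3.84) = -0.40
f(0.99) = 7.47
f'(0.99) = -4.49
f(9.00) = 0.30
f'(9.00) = -0.03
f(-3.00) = -1.61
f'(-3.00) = -0.93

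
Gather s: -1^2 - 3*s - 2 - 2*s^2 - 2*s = -2*s^2 - 5*s - 3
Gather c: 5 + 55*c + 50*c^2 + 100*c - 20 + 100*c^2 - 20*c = 150*c^2 + 135*c - 15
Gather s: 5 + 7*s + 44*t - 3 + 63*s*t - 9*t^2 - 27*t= s*(63*t + 7) - 9*t^2 + 17*t + 2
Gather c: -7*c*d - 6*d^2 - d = -7*c*d - 6*d^2 - d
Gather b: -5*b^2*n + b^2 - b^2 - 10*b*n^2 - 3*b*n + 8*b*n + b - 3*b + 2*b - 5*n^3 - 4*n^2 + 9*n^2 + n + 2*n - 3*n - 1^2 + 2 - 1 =-5*b^2*n + b*(-10*n^2 + 5*n) - 5*n^3 + 5*n^2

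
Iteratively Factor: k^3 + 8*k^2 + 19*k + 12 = (k + 3)*(k^2 + 5*k + 4) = (k + 3)*(k + 4)*(k + 1)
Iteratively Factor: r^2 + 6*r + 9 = (r + 3)*(r + 3)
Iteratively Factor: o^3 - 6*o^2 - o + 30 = (o + 2)*(o^2 - 8*o + 15) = (o - 3)*(o + 2)*(o - 5)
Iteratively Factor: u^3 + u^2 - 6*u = (u - 2)*(u^2 + 3*u) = u*(u - 2)*(u + 3)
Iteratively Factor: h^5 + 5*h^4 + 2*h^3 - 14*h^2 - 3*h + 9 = (h - 1)*(h^4 + 6*h^3 + 8*h^2 - 6*h - 9) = (h - 1)*(h + 3)*(h^3 + 3*h^2 - h - 3) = (h - 1)^2*(h + 3)*(h^2 + 4*h + 3) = (h - 1)^2*(h + 3)^2*(h + 1)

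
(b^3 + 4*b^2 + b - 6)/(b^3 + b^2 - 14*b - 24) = (b - 1)/(b - 4)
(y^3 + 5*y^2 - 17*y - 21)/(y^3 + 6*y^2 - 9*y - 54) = (y^2 + 8*y + 7)/(y^2 + 9*y + 18)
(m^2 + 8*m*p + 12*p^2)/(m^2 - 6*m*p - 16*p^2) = (-m - 6*p)/(-m + 8*p)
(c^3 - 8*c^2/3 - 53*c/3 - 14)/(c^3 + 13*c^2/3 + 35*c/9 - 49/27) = 9*(c^2 - 5*c - 6)/(9*c^2 + 18*c - 7)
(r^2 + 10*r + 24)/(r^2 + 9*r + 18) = (r + 4)/(r + 3)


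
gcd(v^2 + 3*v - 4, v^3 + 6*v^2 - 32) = v + 4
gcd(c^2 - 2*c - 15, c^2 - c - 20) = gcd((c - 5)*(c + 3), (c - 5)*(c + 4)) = c - 5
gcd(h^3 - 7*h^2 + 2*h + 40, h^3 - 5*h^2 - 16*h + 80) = h^2 - 9*h + 20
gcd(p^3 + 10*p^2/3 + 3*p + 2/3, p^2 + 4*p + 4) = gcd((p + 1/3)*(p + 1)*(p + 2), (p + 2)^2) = p + 2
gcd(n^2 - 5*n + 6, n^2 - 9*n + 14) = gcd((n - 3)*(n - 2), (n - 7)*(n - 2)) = n - 2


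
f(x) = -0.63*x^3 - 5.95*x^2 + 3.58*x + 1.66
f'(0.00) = 3.58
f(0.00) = 1.66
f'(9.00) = -256.61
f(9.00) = -907.34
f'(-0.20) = 5.88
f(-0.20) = 0.71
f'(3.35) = -57.50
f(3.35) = -76.81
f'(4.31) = -82.82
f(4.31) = -143.88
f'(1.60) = -20.30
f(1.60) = -10.42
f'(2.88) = -46.37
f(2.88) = -52.43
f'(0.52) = -3.12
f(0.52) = 1.82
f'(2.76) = -43.66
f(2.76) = -47.03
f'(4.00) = -74.26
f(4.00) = -119.54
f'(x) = -1.89*x^2 - 11.9*x + 3.58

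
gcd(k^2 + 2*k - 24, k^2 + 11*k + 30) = k + 6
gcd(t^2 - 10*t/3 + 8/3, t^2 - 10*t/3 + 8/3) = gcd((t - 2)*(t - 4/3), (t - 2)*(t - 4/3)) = t^2 - 10*t/3 + 8/3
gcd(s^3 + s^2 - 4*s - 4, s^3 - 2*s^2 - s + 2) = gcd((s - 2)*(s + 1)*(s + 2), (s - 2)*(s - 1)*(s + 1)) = s^2 - s - 2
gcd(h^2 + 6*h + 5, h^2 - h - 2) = h + 1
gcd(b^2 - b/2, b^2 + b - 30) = 1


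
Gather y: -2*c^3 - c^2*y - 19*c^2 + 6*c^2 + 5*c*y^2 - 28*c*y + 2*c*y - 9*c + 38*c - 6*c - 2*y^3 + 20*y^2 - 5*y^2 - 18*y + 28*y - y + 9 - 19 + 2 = -2*c^3 - 13*c^2 + 23*c - 2*y^3 + y^2*(5*c + 15) + y*(-c^2 - 26*c + 9) - 8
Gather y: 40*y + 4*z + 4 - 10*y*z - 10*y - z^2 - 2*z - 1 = y*(30 - 10*z) - z^2 + 2*z + 3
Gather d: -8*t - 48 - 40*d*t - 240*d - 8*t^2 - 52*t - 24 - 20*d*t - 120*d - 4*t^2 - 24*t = d*(-60*t - 360) - 12*t^2 - 84*t - 72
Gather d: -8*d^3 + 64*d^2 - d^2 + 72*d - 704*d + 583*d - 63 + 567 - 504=-8*d^3 + 63*d^2 - 49*d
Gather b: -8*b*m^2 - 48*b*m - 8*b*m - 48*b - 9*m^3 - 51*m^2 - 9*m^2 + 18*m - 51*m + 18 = b*(-8*m^2 - 56*m - 48) - 9*m^3 - 60*m^2 - 33*m + 18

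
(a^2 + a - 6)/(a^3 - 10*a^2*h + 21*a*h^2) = (a^2 + a - 6)/(a*(a^2 - 10*a*h + 21*h^2))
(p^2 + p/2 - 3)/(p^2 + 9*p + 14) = (p - 3/2)/(p + 7)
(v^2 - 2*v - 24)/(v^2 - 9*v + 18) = (v + 4)/(v - 3)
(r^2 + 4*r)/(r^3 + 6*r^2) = (r + 4)/(r*(r + 6))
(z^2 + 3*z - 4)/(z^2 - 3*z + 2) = (z + 4)/(z - 2)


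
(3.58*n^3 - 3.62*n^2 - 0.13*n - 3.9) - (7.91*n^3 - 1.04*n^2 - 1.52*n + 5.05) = -4.33*n^3 - 2.58*n^2 + 1.39*n - 8.95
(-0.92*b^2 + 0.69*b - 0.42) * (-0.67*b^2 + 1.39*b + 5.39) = 0.6164*b^4 - 1.7411*b^3 - 3.7183*b^2 + 3.1353*b - 2.2638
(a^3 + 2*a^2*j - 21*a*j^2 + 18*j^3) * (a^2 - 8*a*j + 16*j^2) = a^5 - 6*a^4*j - 21*a^3*j^2 + 218*a^2*j^3 - 480*a*j^4 + 288*j^5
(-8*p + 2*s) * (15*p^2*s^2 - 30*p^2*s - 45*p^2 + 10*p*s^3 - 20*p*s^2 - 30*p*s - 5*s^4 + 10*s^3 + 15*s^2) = -120*p^3*s^2 + 240*p^3*s + 360*p^3 - 50*p^2*s^3 + 100*p^2*s^2 + 150*p^2*s + 60*p*s^4 - 120*p*s^3 - 180*p*s^2 - 10*s^5 + 20*s^4 + 30*s^3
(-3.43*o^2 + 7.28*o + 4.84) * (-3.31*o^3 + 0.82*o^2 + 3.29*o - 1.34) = 11.3533*o^5 - 26.9094*o^4 - 21.3355*o^3 + 32.5162*o^2 + 6.1684*o - 6.4856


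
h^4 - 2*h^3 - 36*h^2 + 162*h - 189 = (h - 3)^3*(h + 7)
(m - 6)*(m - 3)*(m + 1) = m^3 - 8*m^2 + 9*m + 18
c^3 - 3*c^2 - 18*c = c*(c - 6)*(c + 3)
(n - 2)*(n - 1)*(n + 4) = n^3 + n^2 - 10*n + 8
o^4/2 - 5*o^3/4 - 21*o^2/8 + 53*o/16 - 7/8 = (o/2 + 1)*(o - 7/2)*(o - 1/2)^2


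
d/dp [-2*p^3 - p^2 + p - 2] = -6*p^2 - 2*p + 1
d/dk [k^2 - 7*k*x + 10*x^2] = 2*k - 7*x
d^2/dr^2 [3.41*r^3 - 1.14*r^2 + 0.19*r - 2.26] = 20.46*r - 2.28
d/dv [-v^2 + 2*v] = 2 - 2*v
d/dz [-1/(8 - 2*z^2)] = -z/(z^2 - 4)^2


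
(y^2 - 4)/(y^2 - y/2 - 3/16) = 16*(4 - y^2)/(-16*y^2 + 8*y + 3)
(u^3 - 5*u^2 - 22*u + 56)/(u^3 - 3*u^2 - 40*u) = (-u^3 + 5*u^2 + 22*u - 56)/(u*(-u^2 + 3*u + 40))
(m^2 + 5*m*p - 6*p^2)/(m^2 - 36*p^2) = (-m + p)/(-m + 6*p)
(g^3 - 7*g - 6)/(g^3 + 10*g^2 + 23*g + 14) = (g - 3)/(g + 7)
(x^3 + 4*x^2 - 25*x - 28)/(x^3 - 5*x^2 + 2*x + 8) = (x + 7)/(x - 2)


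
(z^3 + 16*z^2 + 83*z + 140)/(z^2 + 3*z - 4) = (z^2 + 12*z + 35)/(z - 1)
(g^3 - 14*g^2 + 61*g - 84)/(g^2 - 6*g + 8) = (g^2 - 10*g + 21)/(g - 2)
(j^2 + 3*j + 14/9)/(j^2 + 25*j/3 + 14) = (j + 2/3)/(j + 6)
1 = 1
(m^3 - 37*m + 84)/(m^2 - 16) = (m^2 + 4*m - 21)/(m + 4)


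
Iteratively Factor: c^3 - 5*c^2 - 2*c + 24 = (c - 3)*(c^2 - 2*c - 8) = (c - 4)*(c - 3)*(c + 2)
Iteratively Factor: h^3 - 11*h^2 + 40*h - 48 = (h - 3)*(h^2 - 8*h + 16) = (h - 4)*(h - 3)*(h - 4)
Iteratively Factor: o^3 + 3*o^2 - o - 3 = (o - 1)*(o^2 + 4*o + 3) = (o - 1)*(o + 3)*(o + 1)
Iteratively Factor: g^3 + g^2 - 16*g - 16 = (g - 4)*(g^2 + 5*g + 4) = (g - 4)*(g + 1)*(g + 4)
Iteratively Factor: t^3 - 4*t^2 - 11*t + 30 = (t - 2)*(t^2 - 2*t - 15) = (t - 5)*(t - 2)*(t + 3)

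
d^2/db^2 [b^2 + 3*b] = 2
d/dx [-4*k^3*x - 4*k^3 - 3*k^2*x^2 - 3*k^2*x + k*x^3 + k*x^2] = k*(-4*k^2 - 6*k*x - 3*k + 3*x^2 + 2*x)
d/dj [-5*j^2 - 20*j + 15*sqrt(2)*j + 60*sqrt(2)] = -10*j - 20 + 15*sqrt(2)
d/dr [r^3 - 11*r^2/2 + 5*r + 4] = 3*r^2 - 11*r + 5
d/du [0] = 0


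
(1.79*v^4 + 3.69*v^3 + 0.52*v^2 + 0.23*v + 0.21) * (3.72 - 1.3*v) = -2.327*v^5 + 1.8618*v^4 + 13.0508*v^3 + 1.6354*v^2 + 0.5826*v + 0.7812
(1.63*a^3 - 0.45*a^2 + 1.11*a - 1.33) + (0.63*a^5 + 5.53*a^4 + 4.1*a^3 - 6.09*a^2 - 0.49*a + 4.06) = 0.63*a^5 + 5.53*a^4 + 5.73*a^3 - 6.54*a^2 + 0.62*a + 2.73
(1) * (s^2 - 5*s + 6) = s^2 - 5*s + 6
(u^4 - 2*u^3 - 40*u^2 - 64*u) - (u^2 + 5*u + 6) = u^4 - 2*u^3 - 41*u^2 - 69*u - 6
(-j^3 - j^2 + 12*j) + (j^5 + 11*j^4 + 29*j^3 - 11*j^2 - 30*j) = j^5 + 11*j^4 + 28*j^3 - 12*j^2 - 18*j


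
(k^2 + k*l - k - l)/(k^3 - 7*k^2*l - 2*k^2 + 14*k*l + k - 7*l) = (k + l)/(k^2 - 7*k*l - k + 7*l)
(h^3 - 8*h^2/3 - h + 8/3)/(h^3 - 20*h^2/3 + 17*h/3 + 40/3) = (h - 1)/(h - 5)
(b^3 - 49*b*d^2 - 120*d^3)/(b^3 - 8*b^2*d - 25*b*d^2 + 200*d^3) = (b + 3*d)/(b - 5*d)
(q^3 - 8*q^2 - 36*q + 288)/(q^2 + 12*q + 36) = (q^2 - 14*q + 48)/(q + 6)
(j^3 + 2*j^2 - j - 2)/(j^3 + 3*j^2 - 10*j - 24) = (j^2 - 1)/(j^2 + j - 12)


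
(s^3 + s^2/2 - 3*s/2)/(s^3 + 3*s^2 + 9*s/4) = 2*(s - 1)/(2*s + 3)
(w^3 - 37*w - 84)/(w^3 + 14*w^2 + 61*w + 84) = (w - 7)/(w + 7)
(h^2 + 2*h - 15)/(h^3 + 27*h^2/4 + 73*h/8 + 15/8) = 8*(h - 3)/(8*h^2 + 14*h + 3)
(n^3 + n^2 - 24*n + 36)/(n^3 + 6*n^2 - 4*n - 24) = (n - 3)/(n + 2)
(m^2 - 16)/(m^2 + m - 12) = (m - 4)/(m - 3)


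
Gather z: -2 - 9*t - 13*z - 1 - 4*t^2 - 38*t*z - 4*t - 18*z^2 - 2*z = -4*t^2 - 13*t - 18*z^2 + z*(-38*t - 15) - 3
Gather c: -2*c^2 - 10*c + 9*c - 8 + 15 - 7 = -2*c^2 - c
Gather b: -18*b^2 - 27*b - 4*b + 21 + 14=-18*b^2 - 31*b + 35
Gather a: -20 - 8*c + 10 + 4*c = -4*c - 10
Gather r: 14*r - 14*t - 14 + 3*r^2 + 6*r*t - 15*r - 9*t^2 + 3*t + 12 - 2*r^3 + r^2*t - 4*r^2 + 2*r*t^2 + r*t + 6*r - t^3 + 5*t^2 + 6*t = -2*r^3 + r^2*(t - 1) + r*(2*t^2 + 7*t + 5) - t^3 - 4*t^2 - 5*t - 2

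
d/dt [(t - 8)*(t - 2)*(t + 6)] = 3*t^2 - 8*t - 44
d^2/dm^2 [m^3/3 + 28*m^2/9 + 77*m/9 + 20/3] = 2*m + 56/9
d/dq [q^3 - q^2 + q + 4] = 3*q^2 - 2*q + 1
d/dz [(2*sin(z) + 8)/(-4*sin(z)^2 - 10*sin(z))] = 2*(cos(z) + 8/tan(z) + 10*cos(z)/sin(z)^2)/(2*sin(z) + 5)^2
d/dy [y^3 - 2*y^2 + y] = 3*y^2 - 4*y + 1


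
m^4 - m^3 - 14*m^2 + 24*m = m*(m - 3)*(m - 2)*(m + 4)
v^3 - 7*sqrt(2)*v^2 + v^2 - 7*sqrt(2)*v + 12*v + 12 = (v + 1)*(v - 6*sqrt(2))*(v - sqrt(2))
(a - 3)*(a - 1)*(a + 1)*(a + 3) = a^4 - 10*a^2 + 9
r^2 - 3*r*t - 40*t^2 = (r - 8*t)*(r + 5*t)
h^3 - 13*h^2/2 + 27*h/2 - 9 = (h - 3)*(h - 2)*(h - 3/2)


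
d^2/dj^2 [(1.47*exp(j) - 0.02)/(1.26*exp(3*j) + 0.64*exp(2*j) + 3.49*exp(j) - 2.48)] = (9.33508800000001*exp(6*j) + 3.270456*exp(5*j) - 25.432008*exp(4*j) + 56.222872*exp(3*j) + 13.302624*exp(2*j) + 12.352566*exp(j) + 8.867984)*exp(j)/(2.000376*exp(9*j) + 3.048192*exp(8*j) + 18.17046*exp(7*j) + 5.336416*exp(6*j) + 38.330058*exp(5*j) - 45.094944*exp(4*j) + 32.521093*exp(3*j) - 78.811176*exp(2*j) + 64.394688*exp(j) - 15.252992)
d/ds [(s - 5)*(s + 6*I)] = 2*s - 5 + 6*I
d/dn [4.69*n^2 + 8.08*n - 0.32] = 9.38*n + 8.08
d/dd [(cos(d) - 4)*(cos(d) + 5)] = -sin(d) - sin(2*d)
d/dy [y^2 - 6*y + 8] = 2*y - 6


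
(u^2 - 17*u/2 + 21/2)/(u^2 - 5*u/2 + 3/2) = (u - 7)/(u - 1)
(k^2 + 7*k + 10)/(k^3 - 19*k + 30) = (k + 2)/(k^2 - 5*k + 6)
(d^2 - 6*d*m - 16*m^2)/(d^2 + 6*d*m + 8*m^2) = (d - 8*m)/(d + 4*m)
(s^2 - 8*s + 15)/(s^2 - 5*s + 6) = (s - 5)/(s - 2)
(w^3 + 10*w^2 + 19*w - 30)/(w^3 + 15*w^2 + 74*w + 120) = (w - 1)/(w + 4)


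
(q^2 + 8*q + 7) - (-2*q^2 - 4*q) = 3*q^2 + 12*q + 7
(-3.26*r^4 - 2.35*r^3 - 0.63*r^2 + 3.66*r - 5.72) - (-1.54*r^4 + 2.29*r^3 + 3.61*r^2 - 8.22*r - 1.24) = -1.72*r^4 - 4.64*r^3 - 4.24*r^2 + 11.88*r - 4.48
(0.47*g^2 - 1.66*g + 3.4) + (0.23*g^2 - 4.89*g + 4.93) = 0.7*g^2 - 6.55*g + 8.33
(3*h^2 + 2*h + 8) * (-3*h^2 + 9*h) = -9*h^4 + 21*h^3 - 6*h^2 + 72*h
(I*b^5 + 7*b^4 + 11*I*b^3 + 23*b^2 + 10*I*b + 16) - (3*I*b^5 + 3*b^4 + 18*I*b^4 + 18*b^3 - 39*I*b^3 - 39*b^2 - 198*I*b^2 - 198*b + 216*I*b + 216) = -2*I*b^5 + 4*b^4 - 18*I*b^4 - 18*b^3 + 50*I*b^3 + 62*b^2 + 198*I*b^2 + 198*b - 206*I*b - 200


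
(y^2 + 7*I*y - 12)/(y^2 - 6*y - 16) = (-y^2 - 7*I*y + 12)/(-y^2 + 6*y + 16)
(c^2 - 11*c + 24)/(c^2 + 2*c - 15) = (c - 8)/(c + 5)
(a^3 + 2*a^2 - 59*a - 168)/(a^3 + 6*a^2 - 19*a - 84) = (a - 8)/(a - 4)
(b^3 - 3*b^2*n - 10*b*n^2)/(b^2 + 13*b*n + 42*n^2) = b*(b^2 - 3*b*n - 10*n^2)/(b^2 + 13*b*n + 42*n^2)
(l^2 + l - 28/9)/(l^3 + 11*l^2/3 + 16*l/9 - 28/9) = (3*l - 4)/(3*l^2 + 4*l - 4)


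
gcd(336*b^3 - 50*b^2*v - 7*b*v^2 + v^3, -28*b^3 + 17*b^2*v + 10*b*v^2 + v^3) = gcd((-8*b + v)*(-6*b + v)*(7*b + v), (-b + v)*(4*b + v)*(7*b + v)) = 7*b + v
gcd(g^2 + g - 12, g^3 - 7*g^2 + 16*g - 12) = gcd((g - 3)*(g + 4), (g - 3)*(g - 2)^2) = g - 3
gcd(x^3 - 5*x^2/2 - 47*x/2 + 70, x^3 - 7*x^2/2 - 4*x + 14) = x - 7/2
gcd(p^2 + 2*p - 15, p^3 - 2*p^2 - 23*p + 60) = p^2 + 2*p - 15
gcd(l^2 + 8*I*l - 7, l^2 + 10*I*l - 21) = l + 7*I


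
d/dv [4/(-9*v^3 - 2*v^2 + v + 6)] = 4*(27*v^2 + 4*v - 1)/(9*v^3 + 2*v^2 - v - 6)^2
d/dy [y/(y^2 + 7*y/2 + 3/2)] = 2*(3 - 2*y^2)/(4*y^4 + 28*y^3 + 61*y^2 + 42*y + 9)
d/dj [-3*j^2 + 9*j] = 9 - 6*j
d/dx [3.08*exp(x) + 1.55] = 3.08*exp(x)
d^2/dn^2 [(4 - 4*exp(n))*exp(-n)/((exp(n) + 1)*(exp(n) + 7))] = 4*(-4*exp(5*n) - 15*exp(4*n) + 52*exp(3*n) + 326*exp(2*n) + 168*exp(n) + 49)*exp(-n)/(exp(6*n) + 24*exp(5*n) + 213*exp(4*n) + 848*exp(3*n) + 1491*exp(2*n) + 1176*exp(n) + 343)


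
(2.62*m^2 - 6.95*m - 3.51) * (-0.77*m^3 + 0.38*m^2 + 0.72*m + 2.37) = -2.0174*m^5 + 6.3471*m^4 + 1.9481*m^3 - 0.128399999999999*m^2 - 18.9987*m - 8.3187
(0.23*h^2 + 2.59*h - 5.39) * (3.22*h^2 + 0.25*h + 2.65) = 0.7406*h^4 + 8.3973*h^3 - 16.0988*h^2 + 5.516*h - 14.2835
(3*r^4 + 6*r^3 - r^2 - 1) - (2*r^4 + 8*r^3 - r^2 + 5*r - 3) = r^4 - 2*r^3 - 5*r + 2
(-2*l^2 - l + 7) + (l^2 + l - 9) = -l^2 - 2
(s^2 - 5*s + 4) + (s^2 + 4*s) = 2*s^2 - s + 4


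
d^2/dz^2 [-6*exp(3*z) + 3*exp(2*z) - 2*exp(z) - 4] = (-54*exp(2*z) + 12*exp(z) - 2)*exp(z)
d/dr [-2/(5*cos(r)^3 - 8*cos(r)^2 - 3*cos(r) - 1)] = 2*(-15*cos(r)^2 + 16*cos(r) + 3)*sin(r)/(-5*cos(r)^3 + 8*cos(r)^2 + 3*cos(r) + 1)^2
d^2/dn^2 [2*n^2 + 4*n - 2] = 4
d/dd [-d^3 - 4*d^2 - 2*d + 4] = -3*d^2 - 8*d - 2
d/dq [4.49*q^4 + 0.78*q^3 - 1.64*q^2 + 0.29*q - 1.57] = 17.96*q^3 + 2.34*q^2 - 3.28*q + 0.29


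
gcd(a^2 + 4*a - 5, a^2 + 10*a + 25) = a + 5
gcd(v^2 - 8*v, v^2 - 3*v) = v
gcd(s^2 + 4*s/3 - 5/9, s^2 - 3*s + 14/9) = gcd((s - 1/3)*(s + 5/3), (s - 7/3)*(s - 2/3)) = 1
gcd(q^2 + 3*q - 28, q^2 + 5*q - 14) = q + 7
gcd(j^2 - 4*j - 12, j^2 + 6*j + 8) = j + 2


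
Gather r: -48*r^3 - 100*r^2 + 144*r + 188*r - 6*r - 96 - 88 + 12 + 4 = -48*r^3 - 100*r^2 + 326*r - 168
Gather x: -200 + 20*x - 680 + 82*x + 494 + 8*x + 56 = 110*x - 330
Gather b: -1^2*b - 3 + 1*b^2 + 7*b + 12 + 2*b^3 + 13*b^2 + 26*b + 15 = 2*b^3 + 14*b^2 + 32*b + 24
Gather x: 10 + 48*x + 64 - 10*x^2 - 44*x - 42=-10*x^2 + 4*x + 32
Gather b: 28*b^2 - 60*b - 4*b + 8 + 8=28*b^2 - 64*b + 16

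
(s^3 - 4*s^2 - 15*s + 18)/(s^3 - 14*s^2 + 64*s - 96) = (s^2 + 2*s - 3)/(s^2 - 8*s + 16)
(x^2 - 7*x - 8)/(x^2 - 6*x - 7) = (x - 8)/(x - 7)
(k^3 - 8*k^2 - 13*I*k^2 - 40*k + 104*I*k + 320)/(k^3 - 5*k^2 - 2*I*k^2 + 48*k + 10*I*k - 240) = (k^2 - k*(8 + 5*I) + 40*I)/(k^2 + k*(-5 + 6*I) - 30*I)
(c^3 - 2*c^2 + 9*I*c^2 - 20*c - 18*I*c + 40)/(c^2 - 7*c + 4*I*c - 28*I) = (c^2 + c*(-2 + 5*I) - 10*I)/(c - 7)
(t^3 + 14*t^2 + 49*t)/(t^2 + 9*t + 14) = t*(t + 7)/(t + 2)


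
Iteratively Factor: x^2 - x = (x - 1)*(x)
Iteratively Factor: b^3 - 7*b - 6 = (b + 1)*(b^2 - b - 6) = (b + 1)*(b + 2)*(b - 3)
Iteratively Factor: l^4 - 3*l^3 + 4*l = (l)*(l^3 - 3*l^2 + 4) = l*(l + 1)*(l^2 - 4*l + 4) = l*(l - 2)*(l + 1)*(l - 2)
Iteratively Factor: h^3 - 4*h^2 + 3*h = (h - 1)*(h^2 - 3*h) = (h - 3)*(h - 1)*(h)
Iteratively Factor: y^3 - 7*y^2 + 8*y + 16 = (y + 1)*(y^2 - 8*y + 16) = (y - 4)*(y + 1)*(y - 4)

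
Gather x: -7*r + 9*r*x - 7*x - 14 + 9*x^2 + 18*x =-7*r + 9*x^2 + x*(9*r + 11) - 14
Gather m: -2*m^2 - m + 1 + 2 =-2*m^2 - m + 3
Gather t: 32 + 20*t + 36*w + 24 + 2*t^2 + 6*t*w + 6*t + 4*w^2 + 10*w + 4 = 2*t^2 + t*(6*w + 26) + 4*w^2 + 46*w + 60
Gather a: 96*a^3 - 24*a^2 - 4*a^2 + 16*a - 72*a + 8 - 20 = 96*a^3 - 28*a^2 - 56*a - 12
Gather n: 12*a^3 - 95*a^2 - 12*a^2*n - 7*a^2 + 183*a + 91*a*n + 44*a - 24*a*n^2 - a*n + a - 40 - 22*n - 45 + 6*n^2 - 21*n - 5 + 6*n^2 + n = 12*a^3 - 102*a^2 + 228*a + n^2*(12 - 24*a) + n*(-12*a^2 + 90*a - 42) - 90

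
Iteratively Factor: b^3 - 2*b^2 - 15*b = (b - 5)*(b^2 + 3*b) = b*(b - 5)*(b + 3)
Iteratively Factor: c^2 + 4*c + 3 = (c + 1)*(c + 3)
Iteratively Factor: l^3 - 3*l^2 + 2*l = (l - 1)*(l^2 - 2*l) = (l - 2)*(l - 1)*(l)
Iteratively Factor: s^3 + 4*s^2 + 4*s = (s + 2)*(s^2 + 2*s) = (s + 2)^2*(s)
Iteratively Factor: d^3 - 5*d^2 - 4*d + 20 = (d + 2)*(d^2 - 7*d + 10) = (d - 2)*(d + 2)*(d - 5)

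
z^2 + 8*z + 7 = (z + 1)*(z + 7)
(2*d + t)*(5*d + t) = 10*d^2 + 7*d*t + t^2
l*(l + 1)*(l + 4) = l^3 + 5*l^2 + 4*l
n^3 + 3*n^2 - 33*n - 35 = (n - 5)*(n + 1)*(n + 7)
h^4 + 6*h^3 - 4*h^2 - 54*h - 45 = (h - 3)*(h + 1)*(h + 3)*(h + 5)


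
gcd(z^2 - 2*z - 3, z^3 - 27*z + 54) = z - 3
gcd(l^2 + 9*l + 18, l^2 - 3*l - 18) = l + 3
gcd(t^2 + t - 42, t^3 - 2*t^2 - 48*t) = 1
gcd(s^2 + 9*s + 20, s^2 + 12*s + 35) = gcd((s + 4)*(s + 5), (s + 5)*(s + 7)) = s + 5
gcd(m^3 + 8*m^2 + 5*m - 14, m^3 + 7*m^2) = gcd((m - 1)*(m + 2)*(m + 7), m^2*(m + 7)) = m + 7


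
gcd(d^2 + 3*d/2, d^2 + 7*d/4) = d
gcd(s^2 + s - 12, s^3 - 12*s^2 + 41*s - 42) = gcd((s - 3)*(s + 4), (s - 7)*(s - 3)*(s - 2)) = s - 3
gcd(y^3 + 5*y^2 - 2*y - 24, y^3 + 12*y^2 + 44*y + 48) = y + 4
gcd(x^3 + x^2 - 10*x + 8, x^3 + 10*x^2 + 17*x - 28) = x^2 + 3*x - 4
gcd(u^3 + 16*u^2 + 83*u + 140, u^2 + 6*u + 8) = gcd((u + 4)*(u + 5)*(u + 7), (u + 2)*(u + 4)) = u + 4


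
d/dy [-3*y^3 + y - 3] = 1 - 9*y^2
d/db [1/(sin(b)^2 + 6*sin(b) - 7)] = -2*(sin(b) + 3)*cos(b)/(sin(b)^2 + 6*sin(b) - 7)^2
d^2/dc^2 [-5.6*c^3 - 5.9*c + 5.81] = -33.6*c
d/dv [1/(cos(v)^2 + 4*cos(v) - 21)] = 2*(cos(v) + 2)*sin(v)/(cos(v)^2 + 4*cos(v) - 21)^2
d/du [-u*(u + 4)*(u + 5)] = -3*u^2 - 18*u - 20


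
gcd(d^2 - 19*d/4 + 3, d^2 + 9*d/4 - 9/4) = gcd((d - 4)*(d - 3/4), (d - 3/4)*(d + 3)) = d - 3/4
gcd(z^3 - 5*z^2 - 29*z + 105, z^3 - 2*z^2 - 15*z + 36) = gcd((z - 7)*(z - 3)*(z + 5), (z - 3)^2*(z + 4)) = z - 3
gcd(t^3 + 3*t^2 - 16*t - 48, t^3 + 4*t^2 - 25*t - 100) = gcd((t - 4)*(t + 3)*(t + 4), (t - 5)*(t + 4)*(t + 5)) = t + 4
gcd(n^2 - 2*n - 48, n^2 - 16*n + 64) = n - 8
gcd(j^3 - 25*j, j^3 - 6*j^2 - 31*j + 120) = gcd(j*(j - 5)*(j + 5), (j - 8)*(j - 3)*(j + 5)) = j + 5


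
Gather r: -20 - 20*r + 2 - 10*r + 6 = -30*r - 12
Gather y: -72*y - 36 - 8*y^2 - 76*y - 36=-8*y^2 - 148*y - 72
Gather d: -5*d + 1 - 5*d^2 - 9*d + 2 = -5*d^2 - 14*d + 3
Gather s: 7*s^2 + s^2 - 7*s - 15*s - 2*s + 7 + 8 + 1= 8*s^2 - 24*s + 16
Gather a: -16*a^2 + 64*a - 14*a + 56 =-16*a^2 + 50*a + 56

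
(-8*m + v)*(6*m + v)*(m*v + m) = -48*m^3*v - 48*m^3 - 2*m^2*v^2 - 2*m^2*v + m*v^3 + m*v^2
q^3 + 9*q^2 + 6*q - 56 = (q - 2)*(q + 4)*(q + 7)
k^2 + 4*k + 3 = (k + 1)*(k + 3)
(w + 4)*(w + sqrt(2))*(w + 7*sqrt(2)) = w^3 + 4*w^2 + 8*sqrt(2)*w^2 + 14*w + 32*sqrt(2)*w + 56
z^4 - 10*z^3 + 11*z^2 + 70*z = z*(z - 7)*(z - 5)*(z + 2)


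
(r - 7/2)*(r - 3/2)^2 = r^3 - 13*r^2/2 + 51*r/4 - 63/8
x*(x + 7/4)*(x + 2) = x^3 + 15*x^2/4 + 7*x/2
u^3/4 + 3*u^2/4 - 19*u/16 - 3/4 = (u/4 + 1)*(u - 3/2)*(u + 1/2)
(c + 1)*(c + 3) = c^2 + 4*c + 3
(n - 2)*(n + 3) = n^2 + n - 6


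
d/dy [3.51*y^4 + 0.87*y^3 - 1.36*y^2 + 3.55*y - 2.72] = 14.04*y^3 + 2.61*y^2 - 2.72*y + 3.55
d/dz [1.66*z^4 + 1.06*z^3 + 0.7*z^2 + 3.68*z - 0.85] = 6.64*z^3 + 3.18*z^2 + 1.4*z + 3.68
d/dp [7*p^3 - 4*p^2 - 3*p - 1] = 21*p^2 - 8*p - 3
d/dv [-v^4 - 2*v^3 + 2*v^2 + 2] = 2*v*(-2*v^2 - 3*v + 2)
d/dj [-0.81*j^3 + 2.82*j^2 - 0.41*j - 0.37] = -2.43*j^2 + 5.64*j - 0.41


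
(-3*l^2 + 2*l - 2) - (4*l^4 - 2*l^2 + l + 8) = -4*l^4 - l^2 + l - 10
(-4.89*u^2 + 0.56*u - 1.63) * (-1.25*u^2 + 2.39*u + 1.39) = 6.1125*u^4 - 12.3871*u^3 - 3.4212*u^2 - 3.1173*u - 2.2657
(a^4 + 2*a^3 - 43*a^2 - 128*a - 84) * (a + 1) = a^5 + 3*a^4 - 41*a^3 - 171*a^2 - 212*a - 84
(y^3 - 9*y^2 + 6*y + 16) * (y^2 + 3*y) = y^5 - 6*y^4 - 21*y^3 + 34*y^2 + 48*y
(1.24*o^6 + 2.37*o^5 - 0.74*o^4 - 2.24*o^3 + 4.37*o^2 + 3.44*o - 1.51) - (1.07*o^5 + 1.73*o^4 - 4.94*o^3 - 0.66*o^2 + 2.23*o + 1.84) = 1.24*o^6 + 1.3*o^5 - 2.47*o^4 + 2.7*o^3 + 5.03*o^2 + 1.21*o - 3.35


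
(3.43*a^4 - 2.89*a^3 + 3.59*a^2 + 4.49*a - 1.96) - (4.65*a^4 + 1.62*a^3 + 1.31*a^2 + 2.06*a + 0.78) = -1.22*a^4 - 4.51*a^3 + 2.28*a^2 + 2.43*a - 2.74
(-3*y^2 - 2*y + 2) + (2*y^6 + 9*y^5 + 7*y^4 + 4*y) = 2*y^6 + 9*y^5 + 7*y^4 - 3*y^2 + 2*y + 2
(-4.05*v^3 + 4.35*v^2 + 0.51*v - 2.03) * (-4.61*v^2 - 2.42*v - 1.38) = 18.6705*v^5 - 10.2525*v^4 - 7.2891*v^3 + 2.1211*v^2 + 4.2088*v + 2.8014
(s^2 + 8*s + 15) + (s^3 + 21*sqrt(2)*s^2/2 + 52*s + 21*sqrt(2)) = s^3 + s^2 + 21*sqrt(2)*s^2/2 + 60*s + 15 + 21*sqrt(2)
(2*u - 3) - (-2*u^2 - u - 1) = 2*u^2 + 3*u - 2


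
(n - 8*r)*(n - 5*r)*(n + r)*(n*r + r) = n^4*r - 12*n^3*r^2 + n^3*r + 27*n^2*r^3 - 12*n^2*r^2 + 40*n*r^4 + 27*n*r^3 + 40*r^4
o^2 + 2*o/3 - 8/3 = (o - 4/3)*(o + 2)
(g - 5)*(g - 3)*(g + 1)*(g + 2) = g^4 - 5*g^3 - 7*g^2 + 29*g + 30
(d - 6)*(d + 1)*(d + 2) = d^3 - 3*d^2 - 16*d - 12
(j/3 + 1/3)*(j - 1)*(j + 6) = j^3/3 + 2*j^2 - j/3 - 2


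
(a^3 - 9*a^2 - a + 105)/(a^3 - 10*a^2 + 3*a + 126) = (a - 5)/(a - 6)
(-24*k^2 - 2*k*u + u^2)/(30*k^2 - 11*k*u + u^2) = (4*k + u)/(-5*k + u)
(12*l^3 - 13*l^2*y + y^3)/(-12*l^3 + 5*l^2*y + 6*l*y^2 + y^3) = (-3*l + y)/(3*l + y)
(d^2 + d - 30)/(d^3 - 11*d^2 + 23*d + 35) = (d + 6)/(d^2 - 6*d - 7)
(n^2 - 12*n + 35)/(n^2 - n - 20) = (n - 7)/(n + 4)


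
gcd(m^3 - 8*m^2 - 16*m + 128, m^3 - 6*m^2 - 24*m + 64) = m^2 - 4*m - 32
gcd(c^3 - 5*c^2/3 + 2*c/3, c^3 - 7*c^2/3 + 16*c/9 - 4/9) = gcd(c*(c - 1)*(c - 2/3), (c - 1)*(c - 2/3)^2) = c^2 - 5*c/3 + 2/3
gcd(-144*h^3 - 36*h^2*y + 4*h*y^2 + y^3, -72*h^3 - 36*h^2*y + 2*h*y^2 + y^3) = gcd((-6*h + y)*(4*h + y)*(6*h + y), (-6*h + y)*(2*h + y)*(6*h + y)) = -36*h^2 + y^2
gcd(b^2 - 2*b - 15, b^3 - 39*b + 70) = b - 5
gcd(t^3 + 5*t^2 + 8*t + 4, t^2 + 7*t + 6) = t + 1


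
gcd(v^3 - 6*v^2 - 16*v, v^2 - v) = v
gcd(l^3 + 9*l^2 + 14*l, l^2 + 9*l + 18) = 1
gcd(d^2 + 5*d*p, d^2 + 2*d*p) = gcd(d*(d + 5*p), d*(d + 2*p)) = d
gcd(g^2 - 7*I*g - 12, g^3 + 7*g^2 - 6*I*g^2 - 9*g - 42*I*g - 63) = g - 3*I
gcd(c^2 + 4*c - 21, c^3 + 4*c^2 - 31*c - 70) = c + 7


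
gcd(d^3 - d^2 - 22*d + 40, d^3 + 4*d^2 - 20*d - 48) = d - 4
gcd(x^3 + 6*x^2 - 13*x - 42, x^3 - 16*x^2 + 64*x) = 1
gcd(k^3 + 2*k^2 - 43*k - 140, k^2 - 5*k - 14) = k - 7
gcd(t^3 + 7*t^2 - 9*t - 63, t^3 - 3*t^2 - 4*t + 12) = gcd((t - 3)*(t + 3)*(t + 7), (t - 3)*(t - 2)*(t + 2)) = t - 3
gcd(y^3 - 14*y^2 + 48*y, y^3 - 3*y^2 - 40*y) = y^2 - 8*y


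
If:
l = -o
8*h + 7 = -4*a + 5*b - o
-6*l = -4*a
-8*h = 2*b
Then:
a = -3*o/2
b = 1 - 5*o/7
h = 5*o/28 - 1/4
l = -o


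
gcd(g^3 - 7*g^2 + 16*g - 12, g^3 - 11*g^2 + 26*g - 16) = g - 2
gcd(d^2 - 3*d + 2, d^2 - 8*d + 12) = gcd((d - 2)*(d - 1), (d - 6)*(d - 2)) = d - 2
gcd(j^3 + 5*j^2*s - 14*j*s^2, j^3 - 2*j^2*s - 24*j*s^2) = j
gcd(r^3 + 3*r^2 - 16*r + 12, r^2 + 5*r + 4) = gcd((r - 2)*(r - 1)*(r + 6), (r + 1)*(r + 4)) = 1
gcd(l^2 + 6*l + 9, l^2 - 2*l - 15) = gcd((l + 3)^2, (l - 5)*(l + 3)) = l + 3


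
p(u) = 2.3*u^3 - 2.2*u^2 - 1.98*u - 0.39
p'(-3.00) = 73.32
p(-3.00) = -76.35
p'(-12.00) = 1044.42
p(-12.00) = -4267.83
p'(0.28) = -2.67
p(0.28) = -1.07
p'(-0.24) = -0.53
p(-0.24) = -0.07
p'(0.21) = -2.60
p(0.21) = -0.88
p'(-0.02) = -1.89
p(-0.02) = -0.35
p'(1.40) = 5.38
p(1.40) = -1.16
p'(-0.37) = 0.59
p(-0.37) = -0.08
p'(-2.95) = 71.05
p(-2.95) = -72.74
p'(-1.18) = 12.82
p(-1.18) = -4.90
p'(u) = 6.9*u^2 - 4.4*u - 1.98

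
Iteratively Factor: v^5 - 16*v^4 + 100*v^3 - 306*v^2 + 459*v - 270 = (v - 3)*(v^4 - 13*v^3 + 61*v^2 - 123*v + 90) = (v - 3)*(v - 2)*(v^3 - 11*v^2 + 39*v - 45) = (v - 3)^2*(v - 2)*(v^2 - 8*v + 15) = (v - 5)*(v - 3)^2*(v - 2)*(v - 3)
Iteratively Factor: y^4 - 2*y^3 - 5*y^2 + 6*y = (y + 2)*(y^3 - 4*y^2 + 3*y) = (y - 3)*(y + 2)*(y^2 - y) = y*(y - 3)*(y + 2)*(y - 1)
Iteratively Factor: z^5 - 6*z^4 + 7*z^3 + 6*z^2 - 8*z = (z - 4)*(z^4 - 2*z^3 - z^2 + 2*z) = (z - 4)*(z - 2)*(z^3 - z) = z*(z - 4)*(z - 2)*(z^2 - 1) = z*(z - 4)*(z - 2)*(z - 1)*(z + 1)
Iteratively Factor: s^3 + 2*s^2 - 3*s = (s)*(s^2 + 2*s - 3) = s*(s - 1)*(s + 3)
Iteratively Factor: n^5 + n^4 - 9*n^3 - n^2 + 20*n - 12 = (n - 1)*(n^4 + 2*n^3 - 7*n^2 - 8*n + 12) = (n - 1)*(n + 3)*(n^3 - n^2 - 4*n + 4) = (n - 2)*(n - 1)*(n + 3)*(n^2 + n - 2) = (n - 2)*(n - 1)^2*(n + 3)*(n + 2)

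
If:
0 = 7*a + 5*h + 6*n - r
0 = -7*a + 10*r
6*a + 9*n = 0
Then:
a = 10*r/7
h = -23*r/35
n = -20*r/21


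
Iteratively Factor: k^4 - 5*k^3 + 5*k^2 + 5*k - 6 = (k - 3)*(k^3 - 2*k^2 - k + 2) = (k - 3)*(k - 2)*(k^2 - 1) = (k - 3)*(k - 2)*(k + 1)*(k - 1)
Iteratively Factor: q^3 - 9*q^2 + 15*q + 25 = (q + 1)*(q^2 - 10*q + 25) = (q - 5)*(q + 1)*(q - 5)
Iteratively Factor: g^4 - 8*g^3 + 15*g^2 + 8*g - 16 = (g - 4)*(g^3 - 4*g^2 - g + 4) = (g - 4)*(g - 1)*(g^2 - 3*g - 4) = (g - 4)*(g - 1)*(g + 1)*(g - 4)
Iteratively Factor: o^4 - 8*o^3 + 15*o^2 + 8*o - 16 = (o - 4)*(o^3 - 4*o^2 - o + 4) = (o - 4)^2*(o^2 - 1) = (o - 4)^2*(o - 1)*(o + 1)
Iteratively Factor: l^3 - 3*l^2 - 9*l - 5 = (l - 5)*(l^2 + 2*l + 1) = (l - 5)*(l + 1)*(l + 1)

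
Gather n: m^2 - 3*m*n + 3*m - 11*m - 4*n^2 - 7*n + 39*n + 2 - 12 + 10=m^2 - 8*m - 4*n^2 + n*(32 - 3*m)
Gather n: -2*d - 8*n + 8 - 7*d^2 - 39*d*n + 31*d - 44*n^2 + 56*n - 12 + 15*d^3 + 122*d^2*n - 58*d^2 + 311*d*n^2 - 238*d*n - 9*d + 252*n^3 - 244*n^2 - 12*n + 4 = 15*d^3 - 65*d^2 + 20*d + 252*n^3 + n^2*(311*d - 288) + n*(122*d^2 - 277*d + 36)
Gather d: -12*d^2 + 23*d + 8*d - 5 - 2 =-12*d^2 + 31*d - 7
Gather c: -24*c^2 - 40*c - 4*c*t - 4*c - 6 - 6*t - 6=-24*c^2 + c*(-4*t - 44) - 6*t - 12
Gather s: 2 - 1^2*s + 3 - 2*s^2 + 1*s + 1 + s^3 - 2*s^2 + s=s^3 - 4*s^2 + s + 6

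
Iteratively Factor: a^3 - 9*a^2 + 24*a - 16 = (a - 4)*(a^2 - 5*a + 4) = (a - 4)*(a - 1)*(a - 4)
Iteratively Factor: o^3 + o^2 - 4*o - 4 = (o - 2)*(o^2 + 3*o + 2) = (o - 2)*(o + 1)*(o + 2)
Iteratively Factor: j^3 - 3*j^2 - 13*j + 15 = (j - 5)*(j^2 + 2*j - 3) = (j - 5)*(j + 3)*(j - 1)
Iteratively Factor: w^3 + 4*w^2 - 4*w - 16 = (w + 4)*(w^2 - 4) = (w + 2)*(w + 4)*(w - 2)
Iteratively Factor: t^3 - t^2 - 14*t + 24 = (t + 4)*(t^2 - 5*t + 6) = (t - 2)*(t + 4)*(t - 3)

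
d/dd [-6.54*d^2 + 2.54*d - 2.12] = 2.54 - 13.08*d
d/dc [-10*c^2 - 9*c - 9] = -20*c - 9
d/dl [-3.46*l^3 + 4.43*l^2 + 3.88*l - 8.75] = -10.38*l^2 + 8.86*l + 3.88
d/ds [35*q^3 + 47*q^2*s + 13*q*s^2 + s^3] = 47*q^2 + 26*q*s + 3*s^2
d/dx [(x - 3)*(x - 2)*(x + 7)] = 3*x^2 + 4*x - 29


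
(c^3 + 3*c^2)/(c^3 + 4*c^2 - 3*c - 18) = c^2/(c^2 + c - 6)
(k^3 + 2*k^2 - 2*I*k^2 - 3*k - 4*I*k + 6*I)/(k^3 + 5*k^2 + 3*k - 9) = (k - 2*I)/(k + 3)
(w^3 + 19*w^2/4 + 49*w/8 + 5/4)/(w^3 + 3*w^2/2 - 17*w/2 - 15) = (w + 1/4)/(w - 3)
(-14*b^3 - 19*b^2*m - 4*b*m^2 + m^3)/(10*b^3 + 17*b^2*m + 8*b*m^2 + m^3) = (-7*b + m)/(5*b + m)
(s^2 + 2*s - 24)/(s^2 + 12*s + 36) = (s - 4)/(s + 6)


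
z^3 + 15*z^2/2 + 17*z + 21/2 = (z + 1)*(z + 3)*(z + 7/2)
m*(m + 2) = m^2 + 2*m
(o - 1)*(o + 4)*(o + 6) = o^3 + 9*o^2 + 14*o - 24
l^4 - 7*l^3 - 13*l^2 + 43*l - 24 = (l - 8)*(l - 1)^2*(l + 3)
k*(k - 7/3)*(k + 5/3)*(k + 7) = k^4 + 19*k^3/3 - 77*k^2/9 - 245*k/9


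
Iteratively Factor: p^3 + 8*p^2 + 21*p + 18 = (p + 2)*(p^2 + 6*p + 9) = (p + 2)*(p + 3)*(p + 3)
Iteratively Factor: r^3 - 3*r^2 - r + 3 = (r - 3)*(r^2 - 1) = (r - 3)*(r + 1)*(r - 1)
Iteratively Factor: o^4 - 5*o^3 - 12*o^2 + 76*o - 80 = (o - 5)*(o^3 - 12*o + 16) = (o - 5)*(o - 2)*(o^2 + 2*o - 8) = (o - 5)*(o - 2)*(o + 4)*(o - 2)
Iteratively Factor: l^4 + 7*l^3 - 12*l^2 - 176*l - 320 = (l - 5)*(l^3 + 12*l^2 + 48*l + 64) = (l - 5)*(l + 4)*(l^2 + 8*l + 16) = (l - 5)*(l + 4)^2*(l + 4)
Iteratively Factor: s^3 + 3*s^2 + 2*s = (s)*(s^2 + 3*s + 2) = s*(s + 1)*(s + 2)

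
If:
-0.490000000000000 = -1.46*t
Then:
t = 0.34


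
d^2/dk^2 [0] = 0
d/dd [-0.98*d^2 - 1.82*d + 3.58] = -1.96*d - 1.82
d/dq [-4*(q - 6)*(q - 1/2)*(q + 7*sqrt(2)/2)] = -12*q^2 - 28*sqrt(2)*q + 52*q - 12 + 91*sqrt(2)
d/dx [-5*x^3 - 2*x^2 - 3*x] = -15*x^2 - 4*x - 3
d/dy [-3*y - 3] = -3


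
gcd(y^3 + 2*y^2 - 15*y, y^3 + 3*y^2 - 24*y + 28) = 1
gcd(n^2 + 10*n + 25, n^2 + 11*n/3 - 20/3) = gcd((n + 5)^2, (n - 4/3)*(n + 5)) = n + 5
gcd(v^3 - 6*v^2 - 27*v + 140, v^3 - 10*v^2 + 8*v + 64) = v - 4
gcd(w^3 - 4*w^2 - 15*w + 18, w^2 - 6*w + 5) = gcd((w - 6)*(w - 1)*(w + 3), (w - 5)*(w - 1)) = w - 1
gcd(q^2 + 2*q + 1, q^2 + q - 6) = 1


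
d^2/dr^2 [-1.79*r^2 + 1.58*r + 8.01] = -3.58000000000000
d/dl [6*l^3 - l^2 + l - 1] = 18*l^2 - 2*l + 1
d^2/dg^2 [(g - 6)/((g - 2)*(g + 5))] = 2*(g^3 - 18*g^2 - 24*g - 84)/(g^6 + 9*g^5 - 3*g^4 - 153*g^3 + 30*g^2 + 900*g - 1000)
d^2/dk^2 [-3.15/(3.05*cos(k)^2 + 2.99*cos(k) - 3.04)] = (117.2115*(1 - cos(k)^2)^2 + 86.1792749999999*cos(k)^3 + 203.594265*cos(k)^2 - 143.72631*cos(k) - 231.94773)/(3.05*cos(k)^2 + 2.99*cos(k) - 3.04)^3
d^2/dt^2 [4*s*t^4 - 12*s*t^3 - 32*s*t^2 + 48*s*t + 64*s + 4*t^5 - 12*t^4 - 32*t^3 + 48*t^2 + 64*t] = 48*s*t^2 - 72*s*t - 64*s + 80*t^3 - 144*t^2 - 192*t + 96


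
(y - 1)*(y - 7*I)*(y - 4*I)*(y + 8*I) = y^4 - y^3 - 3*I*y^3 + 60*y^2 + 3*I*y^2 - 60*y - 224*I*y + 224*I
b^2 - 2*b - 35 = (b - 7)*(b + 5)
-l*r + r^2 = r*(-l + r)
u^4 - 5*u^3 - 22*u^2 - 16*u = u*(u - 8)*(u + 1)*(u + 2)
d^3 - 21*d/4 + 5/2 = (d - 2)*(d - 1/2)*(d + 5/2)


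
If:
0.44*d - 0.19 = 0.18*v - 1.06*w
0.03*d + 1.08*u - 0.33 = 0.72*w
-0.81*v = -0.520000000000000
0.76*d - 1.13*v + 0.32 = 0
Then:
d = 0.53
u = 0.34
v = 0.64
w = 0.07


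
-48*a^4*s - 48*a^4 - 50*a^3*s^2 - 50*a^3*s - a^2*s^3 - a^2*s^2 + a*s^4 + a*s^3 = (-8*a + s)*(a + s)*(6*a + s)*(a*s + a)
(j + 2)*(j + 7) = j^2 + 9*j + 14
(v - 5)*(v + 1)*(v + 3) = v^3 - v^2 - 17*v - 15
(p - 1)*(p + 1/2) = p^2 - p/2 - 1/2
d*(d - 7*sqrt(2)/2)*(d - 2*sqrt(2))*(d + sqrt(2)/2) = d^4 - 5*sqrt(2)*d^3 + 17*d^2/2 + 7*sqrt(2)*d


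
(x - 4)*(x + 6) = x^2 + 2*x - 24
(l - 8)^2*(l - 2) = l^3 - 18*l^2 + 96*l - 128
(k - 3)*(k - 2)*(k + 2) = k^3 - 3*k^2 - 4*k + 12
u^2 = u^2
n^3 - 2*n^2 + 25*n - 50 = (n - 2)*(n - 5*I)*(n + 5*I)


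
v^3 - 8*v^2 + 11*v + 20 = (v - 5)*(v - 4)*(v + 1)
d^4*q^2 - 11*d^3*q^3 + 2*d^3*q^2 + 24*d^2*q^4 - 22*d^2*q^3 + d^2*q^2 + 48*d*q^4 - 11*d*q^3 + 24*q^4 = (d - 8*q)*(d - 3*q)*(d*q + q)^2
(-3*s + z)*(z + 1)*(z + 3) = -3*s*z^2 - 12*s*z - 9*s + z^3 + 4*z^2 + 3*z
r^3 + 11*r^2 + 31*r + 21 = (r + 1)*(r + 3)*(r + 7)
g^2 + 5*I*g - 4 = (g + I)*(g + 4*I)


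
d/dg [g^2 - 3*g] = 2*g - 3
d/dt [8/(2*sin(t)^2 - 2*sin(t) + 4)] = 4*(1 - 2*sin(t))*cos(t)/(sin(t)^2 - sin(t) + 2)^2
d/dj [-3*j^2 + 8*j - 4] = 8 - 6*j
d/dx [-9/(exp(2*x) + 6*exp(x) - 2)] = 18*(exp(x) + 3)*exp(x)/(exp(2*x) + 6*exp(x) - 2)^2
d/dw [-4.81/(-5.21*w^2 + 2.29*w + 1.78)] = (11.0149 - 50.1202*w)/(-5.21*w^2 + 2.29*w + 1.78)^2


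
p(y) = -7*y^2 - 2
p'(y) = -14*y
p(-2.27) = -38.07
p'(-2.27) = 31.78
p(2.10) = -32.87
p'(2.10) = -29.40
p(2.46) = -44.36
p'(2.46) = -34.44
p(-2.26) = -37.75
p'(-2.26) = 31.64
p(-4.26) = -129.03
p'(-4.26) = 59.64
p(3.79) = -102.55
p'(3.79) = -53.06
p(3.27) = -76.85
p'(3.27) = -45.78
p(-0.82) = -6.71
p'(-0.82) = 11.48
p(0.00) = -2.00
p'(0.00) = 0.00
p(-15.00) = -1577.00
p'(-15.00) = 210.00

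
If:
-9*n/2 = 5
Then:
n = -10/9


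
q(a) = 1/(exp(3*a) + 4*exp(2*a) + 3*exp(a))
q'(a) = (-3*exp(3*a) - 8*exp(2*a) - 3*exp(a))/(exp(3*a) + 4*exp(2*a) + 3*exp(a))^2 = (-3*exp(2*a) - 8*exp(a) - 3)*exp(-a)/(exp(2*a) + 4*exp(a) + 3)^2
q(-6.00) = 134.03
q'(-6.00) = -134.48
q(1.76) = 0.00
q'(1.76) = -0.01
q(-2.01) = 2.10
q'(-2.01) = -2.44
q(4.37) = 0.00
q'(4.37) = -0.00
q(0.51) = 0.05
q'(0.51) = -0.10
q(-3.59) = 11.65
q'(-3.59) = -12.07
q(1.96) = 0.00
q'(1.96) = -0.00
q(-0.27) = 0.20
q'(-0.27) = -0.32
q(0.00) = 0.12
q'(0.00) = -0.22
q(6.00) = 0.00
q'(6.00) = 0.00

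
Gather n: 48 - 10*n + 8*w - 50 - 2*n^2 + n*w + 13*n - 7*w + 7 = -2*n^2 + n*(w + 3) + w + 5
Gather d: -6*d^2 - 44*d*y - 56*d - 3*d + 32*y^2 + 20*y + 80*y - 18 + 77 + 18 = -6*d^2 + d*(-44*y - 59) + 32*y^2 + 100*y + 77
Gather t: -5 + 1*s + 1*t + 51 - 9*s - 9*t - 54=-8*s - 8*t - 8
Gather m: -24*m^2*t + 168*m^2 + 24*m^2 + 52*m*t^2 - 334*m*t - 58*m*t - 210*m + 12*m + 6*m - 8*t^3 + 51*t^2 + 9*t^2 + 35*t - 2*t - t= m^2*(192 - 24*t) + m*(52*t^2 - 392*t - 192) - 8*t^3 + 60*t^2 + 32*t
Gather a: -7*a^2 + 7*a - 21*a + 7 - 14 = -7*a^2 - 14*a - 7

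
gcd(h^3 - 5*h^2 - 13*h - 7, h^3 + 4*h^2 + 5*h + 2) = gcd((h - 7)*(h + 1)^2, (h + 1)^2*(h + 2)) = h^2 + 2*h + 1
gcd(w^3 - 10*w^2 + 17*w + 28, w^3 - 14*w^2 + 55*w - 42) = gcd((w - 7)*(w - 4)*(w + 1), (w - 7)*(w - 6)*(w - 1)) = w - 7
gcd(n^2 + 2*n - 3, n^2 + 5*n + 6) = n + 3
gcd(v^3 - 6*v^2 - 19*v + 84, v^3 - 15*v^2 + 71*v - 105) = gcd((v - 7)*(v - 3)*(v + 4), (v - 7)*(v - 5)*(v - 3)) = v^2 - 10*v + 21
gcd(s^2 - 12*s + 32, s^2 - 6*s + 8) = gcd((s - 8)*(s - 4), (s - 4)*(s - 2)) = s - 4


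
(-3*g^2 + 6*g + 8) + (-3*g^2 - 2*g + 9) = -6*g^2 + 4*g + 17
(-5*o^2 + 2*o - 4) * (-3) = 15*o^2 - 6*o + 12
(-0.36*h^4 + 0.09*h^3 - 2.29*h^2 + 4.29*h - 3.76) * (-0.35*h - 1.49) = 0.126*h^5 + 0.5049*h^4 + 0.6674*h^3 + 1.9106*h^2 - 5.0761*h + 5.6024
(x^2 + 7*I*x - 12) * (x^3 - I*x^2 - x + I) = x^5 + 6*I*x^4 - 6*x^3 + 6*I*x^2 + 5*x - 12*I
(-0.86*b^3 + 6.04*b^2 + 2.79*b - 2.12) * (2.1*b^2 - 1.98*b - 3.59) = -1.806*b^5 + 14.3868*b^4 - 3.0128*b^3 - 31.6598*b^2 - 5.8185*b + 7.6108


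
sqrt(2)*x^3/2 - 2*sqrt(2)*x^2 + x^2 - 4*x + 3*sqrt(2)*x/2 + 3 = (x - 3)*(x - 1)*(sqrt(2)*x/2 + 1)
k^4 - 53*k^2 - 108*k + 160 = (k - 8)*(k - 1)*(k + 4)*(k + 5)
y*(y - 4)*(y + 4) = y^3 - 16*y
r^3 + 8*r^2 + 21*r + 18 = (r + 2)*(r + 3)^2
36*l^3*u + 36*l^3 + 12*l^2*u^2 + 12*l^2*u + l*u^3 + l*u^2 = (6*l + u)^2*(l*u + l)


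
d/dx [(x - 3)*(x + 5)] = 2*x + 2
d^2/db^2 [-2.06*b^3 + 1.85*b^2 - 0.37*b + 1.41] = 3.7 - 12.36*b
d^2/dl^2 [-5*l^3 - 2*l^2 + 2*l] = -30*l - 4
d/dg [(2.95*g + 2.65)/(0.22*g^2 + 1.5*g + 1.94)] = (-0.649*g^2 - 1.166*g + 1.748)/(0.0484*g^4 + 0.66*g^3 + 3.1036*g^2 + 5.82*g + 3.7636)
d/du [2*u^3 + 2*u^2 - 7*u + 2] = 6*u^2 + 4*u - 7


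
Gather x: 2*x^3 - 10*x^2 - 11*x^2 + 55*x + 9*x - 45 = 2*x^3 - 21*x^2 + 64*x - 45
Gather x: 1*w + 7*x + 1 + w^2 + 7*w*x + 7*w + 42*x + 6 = w^2 + 8*w + x*(7*w + 49) + 7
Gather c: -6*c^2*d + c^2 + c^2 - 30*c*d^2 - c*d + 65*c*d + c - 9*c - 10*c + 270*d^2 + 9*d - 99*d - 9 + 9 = c^2*(2 - 6*d) + c*(-30*d^2 + 64*d - 18) + 270*d^2 - 90*d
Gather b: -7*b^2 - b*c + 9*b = -7*b^2 + b*(9 - c)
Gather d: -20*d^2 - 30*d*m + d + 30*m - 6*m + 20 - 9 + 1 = -20*d^2 + d*(1 - 30*m) + 24*m + 12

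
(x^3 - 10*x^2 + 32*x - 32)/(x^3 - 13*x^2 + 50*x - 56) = (x - 4)/(x - 7)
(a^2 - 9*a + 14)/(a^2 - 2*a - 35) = (a - 2)/(a + 5)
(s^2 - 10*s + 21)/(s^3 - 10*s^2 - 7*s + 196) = (s - 3)/(s^2 - 3*s - 28)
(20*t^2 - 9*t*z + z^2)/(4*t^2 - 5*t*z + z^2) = (-5*t + z)/(-t + z)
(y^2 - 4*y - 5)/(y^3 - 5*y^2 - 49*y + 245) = (y + 1)/(y^2 - 49)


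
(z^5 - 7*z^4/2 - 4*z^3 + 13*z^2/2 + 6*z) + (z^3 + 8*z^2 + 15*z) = z^5 - 7*z^4/2 - 3*z^3 + 29*z^2/2 + 21*z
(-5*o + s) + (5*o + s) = 2*s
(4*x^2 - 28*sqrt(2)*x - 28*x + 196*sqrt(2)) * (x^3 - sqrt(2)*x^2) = 4*x^5 - 32*sqrt(2)*x^4 - 28*x^4 + 56*x^3 + 224*sqrt(2)*x^3 - 392*x^2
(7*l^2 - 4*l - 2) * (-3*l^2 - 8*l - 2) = -21*l^4 - 44*l^3 + 24*l^2 + 24*l + 4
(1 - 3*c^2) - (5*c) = -3*c^2 - 5*c + 1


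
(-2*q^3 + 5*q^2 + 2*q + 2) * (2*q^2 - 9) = -4*q^5 + 10*q^4 + 22*q^3 - 41*q^2 - 18*q - 18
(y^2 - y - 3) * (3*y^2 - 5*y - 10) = 3*y^4 - 8*y^3 - 14*y^2 + 25*y + 30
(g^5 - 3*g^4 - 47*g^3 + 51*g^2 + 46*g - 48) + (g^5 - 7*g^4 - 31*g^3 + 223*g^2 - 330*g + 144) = 2*g^5 - 10*g^4 - 78*g^3 + 274*g^2 - 284*g + 96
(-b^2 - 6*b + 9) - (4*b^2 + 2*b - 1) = -5*b^2 - 8*b + 10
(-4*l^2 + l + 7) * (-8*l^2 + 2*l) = 32*l^4 - 16*l^3 - 54*l^2 + 14*l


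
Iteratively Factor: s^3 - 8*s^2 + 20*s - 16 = (s - 2)*(s^2 - 6*s + 8) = (s - 2)^2*(s - 4)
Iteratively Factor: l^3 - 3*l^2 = (l)*(l^2 - 3*l) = l*(l - 3)*(l)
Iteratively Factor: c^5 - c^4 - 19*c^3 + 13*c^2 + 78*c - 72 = (c - 4)*(c^4 + 3*c^3 - 7*c^2 - 15*c + 18) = (c - 4)*(c - 1)*(c^3 + 4*c^2 - 3*c - 18) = (c - 4)*(c - 2)*(c - 1)*(c^2 + 6*c + 9) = (c - 4)*(c - 2)*(c - 1)*(c + 3)*(c + 3)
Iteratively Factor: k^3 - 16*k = (k)*(k^2 - 16) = k*(k - 4)*(k + 4)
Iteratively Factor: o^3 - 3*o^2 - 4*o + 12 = (o + 2)*(o^2 - 5*o + 6) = (o - 3)*(o + 2)*(o - 2)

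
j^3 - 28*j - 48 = (j - 6)*(j + 2)*(j + 4)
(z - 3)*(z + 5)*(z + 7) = z^3 + 9*z^2 - z - 105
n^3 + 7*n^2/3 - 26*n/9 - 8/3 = (n - 4/3)*(n + 2/3)*(n + 3)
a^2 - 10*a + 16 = (a - 8)*(a - 2)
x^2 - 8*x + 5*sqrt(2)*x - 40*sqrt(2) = (x - 8)*(x + 5*sqrt(2))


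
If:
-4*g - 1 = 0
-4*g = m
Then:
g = -1/4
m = 1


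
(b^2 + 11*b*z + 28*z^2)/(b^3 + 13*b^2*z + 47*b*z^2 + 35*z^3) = (b + 4*z)/(b^2 + 6*b*z + 5*z^2)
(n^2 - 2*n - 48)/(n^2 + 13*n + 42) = (n - 8)/(n + 7)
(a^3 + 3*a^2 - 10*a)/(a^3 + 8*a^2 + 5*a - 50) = a/(a + 5)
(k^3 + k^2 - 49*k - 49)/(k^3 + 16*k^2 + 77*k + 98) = (k^2 - 6*k - 7)/(k^2 + 9*k + 14)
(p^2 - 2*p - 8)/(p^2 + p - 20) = (p + 2)/(p + 5)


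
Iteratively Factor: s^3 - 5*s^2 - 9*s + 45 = (s + 3)*(s^2 - 8*s + 15) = (s - 3)*(s + 3)*(s - 5)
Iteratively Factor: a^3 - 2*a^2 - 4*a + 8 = (a - 2)*(a^2 - 4) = (a - 2)*(a + 2)*(a - 2)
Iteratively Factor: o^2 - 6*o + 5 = (o - 5)*(o - 1)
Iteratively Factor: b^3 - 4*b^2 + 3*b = (b - 1)*(b^2 - 3*b) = (b - 3)*(b - 1)*(b)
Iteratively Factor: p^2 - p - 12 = (p - 4)*(p + 3)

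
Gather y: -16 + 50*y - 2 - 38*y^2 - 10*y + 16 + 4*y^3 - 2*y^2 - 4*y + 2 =4*y^3 - 40*y^2 + 36*y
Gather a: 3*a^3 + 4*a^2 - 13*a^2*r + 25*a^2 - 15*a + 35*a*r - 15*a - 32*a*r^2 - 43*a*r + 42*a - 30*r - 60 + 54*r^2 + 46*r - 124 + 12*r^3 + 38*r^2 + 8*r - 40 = 3*a^3 + a^2*(29 - 13*r) + a*(-32*r^2 - 8*r + 12) + 12*r^3 + 92*r^2 + 24*r - 224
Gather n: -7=-7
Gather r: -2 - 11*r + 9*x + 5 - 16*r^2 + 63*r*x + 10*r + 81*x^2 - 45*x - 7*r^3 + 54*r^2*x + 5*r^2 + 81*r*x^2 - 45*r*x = -7*r^3 + r^2*(54*x - 11) + r*(81*x^2 + 18*x - 1) + 81*x^2 - 36*x + 3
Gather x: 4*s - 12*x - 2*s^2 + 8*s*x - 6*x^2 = -2*s^2 + 4*s - 6*x^2 + x*(8*s - 12)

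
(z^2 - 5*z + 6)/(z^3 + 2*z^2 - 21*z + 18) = (z - 2)/(z^2 + 5*z - 6)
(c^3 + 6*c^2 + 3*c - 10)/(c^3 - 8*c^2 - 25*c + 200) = (c^2 + c - 2)/(c^2 - 13*c + 40)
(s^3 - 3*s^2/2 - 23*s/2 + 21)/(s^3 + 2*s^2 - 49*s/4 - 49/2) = 2*(s^2 - 5*s + 6)/(2*s^2 - 3*s - 14)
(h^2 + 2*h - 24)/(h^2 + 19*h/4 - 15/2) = 4*(h - 4)/(4*h - 5)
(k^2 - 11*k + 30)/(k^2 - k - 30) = (k - 5)/(k + 5)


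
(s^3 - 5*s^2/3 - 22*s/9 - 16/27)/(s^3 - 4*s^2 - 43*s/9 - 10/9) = (s - 8/3)/(s - 5)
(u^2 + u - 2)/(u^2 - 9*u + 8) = (u + 2)/(u - 8)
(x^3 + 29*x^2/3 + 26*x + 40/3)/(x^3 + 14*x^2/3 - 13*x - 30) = (3*x^3 + 29*x^2 + 78*x + 40)/(3*x^3 + 14*x^2 - 39*x - 90)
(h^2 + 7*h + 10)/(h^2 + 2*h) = (h + 5)/h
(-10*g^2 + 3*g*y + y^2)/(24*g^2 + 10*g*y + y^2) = (-10*g^2 + 3*g*y + y^2)/(24*g^2 + 10*g*y + y^2)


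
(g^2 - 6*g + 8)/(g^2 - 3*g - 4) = (g - 2)/(g + 1)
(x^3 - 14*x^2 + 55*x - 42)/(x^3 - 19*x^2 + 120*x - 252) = (x - 1)/(x - 6)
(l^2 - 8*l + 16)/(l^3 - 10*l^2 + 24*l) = (l - 4)/(l*(l - 6))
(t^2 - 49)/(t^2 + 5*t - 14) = (t - 7)/(t - 2)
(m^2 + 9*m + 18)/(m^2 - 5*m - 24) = (m + 6)/(m - 8)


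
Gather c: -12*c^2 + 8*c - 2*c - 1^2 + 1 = -12*c^2 + 6*c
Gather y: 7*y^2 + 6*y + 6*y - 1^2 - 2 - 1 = 7*y^2 + 12*y - 4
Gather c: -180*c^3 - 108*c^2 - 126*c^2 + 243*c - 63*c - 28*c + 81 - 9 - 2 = -180*c^3 - 234*c^2 + 152*c + 70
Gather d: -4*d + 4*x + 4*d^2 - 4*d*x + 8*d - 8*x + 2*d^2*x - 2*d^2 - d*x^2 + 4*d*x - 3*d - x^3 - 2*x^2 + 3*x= d^2*(2*x + 2) + d*(1 - x^2) - x^3 - 2*x^2 - x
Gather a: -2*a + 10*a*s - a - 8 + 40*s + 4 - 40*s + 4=a*(10*s - 3)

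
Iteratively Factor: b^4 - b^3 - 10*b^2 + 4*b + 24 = (b - 2)*(b^3 + b^2 - 8*b - 12) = (b - 3)*(b - 2)*(b^2 + 4*b + 4) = (b - 3)*(b - 2)*(b + 2)*(b + 2)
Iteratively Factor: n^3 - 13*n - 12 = (n - 4)*(n^2 + 4*n + 3) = (n - 4)*(n + 3)*(n + 1)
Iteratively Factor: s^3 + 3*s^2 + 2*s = (s + 2)*(s^2 + s) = s*(s + 2)*(s + 1)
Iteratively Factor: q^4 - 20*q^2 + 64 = (q - 4)*(q^3 + 4*q^2 - 4*q - 16) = (q - 4)*(q + 2)*(q^2 + 2*q - 8) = (q - 4)*(q - 2)*(q + 2)*(q + 4)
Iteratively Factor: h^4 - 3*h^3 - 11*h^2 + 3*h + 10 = (h - 5)*(h^3 + 2*h^2 - h - 2) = (h - 5)*(h - 1)*(h^2 + 3*h + 2) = (h - 5)*(h - 1)*(h + 1)*(h + 2)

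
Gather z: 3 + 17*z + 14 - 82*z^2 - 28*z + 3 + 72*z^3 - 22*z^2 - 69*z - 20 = 72*z^3 - 104*z^2 - 80*z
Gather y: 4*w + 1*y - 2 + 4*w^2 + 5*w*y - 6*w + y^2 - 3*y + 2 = 4*w^2 - 2*w + y^2 + y*(5*w - 2)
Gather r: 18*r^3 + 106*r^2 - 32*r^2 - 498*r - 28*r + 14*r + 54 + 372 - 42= 18*r^3 + 74*r^2 - 512*r + 384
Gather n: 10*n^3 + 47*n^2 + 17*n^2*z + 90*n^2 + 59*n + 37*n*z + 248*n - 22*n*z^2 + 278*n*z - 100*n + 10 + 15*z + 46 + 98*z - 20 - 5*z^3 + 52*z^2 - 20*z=10*n^3 + n^2*(17*z + 137) + n*(-22*z^2 + 315*z + 207) - 5*z^3 + 52*z^2 + 93*z + 36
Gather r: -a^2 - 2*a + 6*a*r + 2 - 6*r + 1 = -a^2 - 2*a + r*(6*a - 6) + 3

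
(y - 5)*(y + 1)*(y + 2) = y^3 - 2*y^2 - 13*y - 10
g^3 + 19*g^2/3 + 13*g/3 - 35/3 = (g - 1)*(g + 7/3)*(g + 5)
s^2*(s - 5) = s^3 - 5*s^2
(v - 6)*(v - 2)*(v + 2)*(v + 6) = v^4 - 40*v^2 + 144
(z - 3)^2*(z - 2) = z^3 - 8*z^2 + 21*z - 18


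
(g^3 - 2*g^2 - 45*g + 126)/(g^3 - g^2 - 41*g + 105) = (g - 6)/(g - 5)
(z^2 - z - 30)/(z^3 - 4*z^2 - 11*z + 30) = (z^2 - z - 30)/(z^3 - 4*z^2 - 11*z + 30)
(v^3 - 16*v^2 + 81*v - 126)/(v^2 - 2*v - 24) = (v^2 - 10*v + 21)/(v + 4)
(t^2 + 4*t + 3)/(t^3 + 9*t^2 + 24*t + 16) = (t + 3)/(t^2 + 8*t + 16)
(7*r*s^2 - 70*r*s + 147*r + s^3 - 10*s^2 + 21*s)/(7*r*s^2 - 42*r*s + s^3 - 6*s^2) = (s^2 - 10*s + 21)/(s*(s - 6))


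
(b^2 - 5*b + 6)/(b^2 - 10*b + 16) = (b - 3)/(b - 8)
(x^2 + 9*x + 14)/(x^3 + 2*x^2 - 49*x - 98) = 1/(x - 7)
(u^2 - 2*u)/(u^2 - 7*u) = (u - 2)/(u - 7)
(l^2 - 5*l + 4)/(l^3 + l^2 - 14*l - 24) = (l - 1)/(l^2 + 5*l + 6)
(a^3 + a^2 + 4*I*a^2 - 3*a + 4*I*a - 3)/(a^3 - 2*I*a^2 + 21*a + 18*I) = (a + 1)/(a - 6*I)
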